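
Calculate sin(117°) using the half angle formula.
sin(117°) = √((1 - cos 234°)/2) = 0.891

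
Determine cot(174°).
cot(174°) = -9.514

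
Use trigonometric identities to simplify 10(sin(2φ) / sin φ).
10(sin(2φ) / sin φ) = 10(2 cos φ) (using Double angle)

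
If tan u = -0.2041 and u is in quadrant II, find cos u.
cos u = -0.9798 (using tan²u + 1 = sec²u)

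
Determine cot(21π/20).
cot(21π/20) = 6.314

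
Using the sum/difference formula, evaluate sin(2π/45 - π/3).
sin(2π/45 - π/3) = sin 2π/45 cos π/3 - cos 2π/45 sin π/3 = -0.788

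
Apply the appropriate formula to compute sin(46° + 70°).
sin(46° + 70°) = sin 46° cos 70° + cos 46° sin 70° = 0.8988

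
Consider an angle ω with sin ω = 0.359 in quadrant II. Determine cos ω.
cos ω = ±√(1 - sin²ω) = -0.9333 (negative in QII)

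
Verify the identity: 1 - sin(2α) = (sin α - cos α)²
RHS = sin²α - 2 sin α cos α + cos²α = (sin²α + cos²α) - 2 sin α cos α = 1 - sin(2α) = LHS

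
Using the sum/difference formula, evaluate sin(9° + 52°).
sin(9° + 52°) = sin 9° cos 52° + cos 9° sin 52° = 0.8746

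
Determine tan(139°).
tan(139°) = -0.8693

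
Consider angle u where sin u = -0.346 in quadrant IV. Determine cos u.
cos u = √(1 - sin²u) = 0.9382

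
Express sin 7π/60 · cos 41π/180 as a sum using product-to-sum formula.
sin 7π/60 cos 41π/180 = (1/2)[sin(7π/60+41π/180) + sin(7π/60-41π/180)]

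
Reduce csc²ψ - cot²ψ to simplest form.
csc²ψ - cot²ψ = 1 (using Pythagorean identity)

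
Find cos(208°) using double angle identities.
cos(208°) = cos²104° - sin²104° = -0.8829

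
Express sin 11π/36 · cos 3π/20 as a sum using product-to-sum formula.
sin 11π/36 cos 3π/20 = (1/2)[sin(11π/36+3π/20) + sin(11π/36-3π/20)]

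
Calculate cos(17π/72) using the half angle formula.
cos(17π/72) = √((1 + cos 17π/36)/2) = 0.7373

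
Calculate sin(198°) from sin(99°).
sin(198°) = 2 sin 99° cos 99° = -0.309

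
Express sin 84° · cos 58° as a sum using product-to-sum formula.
sin 84° cos 58° = (1/2)[sin(84°+58°) + sin(84°-58°)]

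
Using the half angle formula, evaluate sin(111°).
sin(111°) = √((1 - cos 222°)/2) = 0.9336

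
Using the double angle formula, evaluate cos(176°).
cos(176°) = cos²88° - sin²88° = -0.9976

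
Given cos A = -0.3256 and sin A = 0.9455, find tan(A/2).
tan(A/2) = sin A / (1 + cos A) = 1.402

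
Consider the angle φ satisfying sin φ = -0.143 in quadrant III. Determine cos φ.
cos φ = ±√(1 - sin²φ) = -0.9897 (negative in QIII)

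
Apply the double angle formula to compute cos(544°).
cos(544°) = 1 - 2sin²272° = -0.9976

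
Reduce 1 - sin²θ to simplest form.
1 - sin²θ = cos²θ (using Pythagorean identity)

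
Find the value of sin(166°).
sin(166°) = 0.2419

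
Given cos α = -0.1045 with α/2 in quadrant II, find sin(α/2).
sin(α/2) = ±√((1 - cos α)/2); positive since α/2 ∈ QII, so sin(α/2) = 0.7431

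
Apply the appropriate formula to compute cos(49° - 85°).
cos(49° - 85°) = cos 49° cos 85° + sin 49° sin 85° = 0.809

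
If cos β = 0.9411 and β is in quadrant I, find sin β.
sin β = 0.3381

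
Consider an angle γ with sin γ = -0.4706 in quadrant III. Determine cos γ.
cos γ = ±√(1 - sin²γ) = -0.8823 (negative in QIII)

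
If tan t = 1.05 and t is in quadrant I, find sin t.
sin t = 0.7241 (using tan²t + 1 = sec²t)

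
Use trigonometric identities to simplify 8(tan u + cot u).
8(tan u + cot u) = 8(sec u csc u) (using Quotient identities)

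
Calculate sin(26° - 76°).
sin(26° - 76°) = sin 26° cos 76° - cos 26° sin 76° = -0.766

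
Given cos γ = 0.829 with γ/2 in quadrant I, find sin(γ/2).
sin(γ/2) = ±√((1 - cos γ)/2); positive since γ/2 ∈ QI, so sin(γ/2) = 0.2924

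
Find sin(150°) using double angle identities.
sin(150°) = 2 sin 75° cos 75° = 1/2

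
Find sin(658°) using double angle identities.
sin(658°) = 2 sin 329° cos 329° = -0.8829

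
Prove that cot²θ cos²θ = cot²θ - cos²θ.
RHS = cos²θ/sin²θ - cos²θ = cos²θ(1/sin²θ - 1) = cos²θ · (1 - sin²θ)/sin²θ = cos²θ · cos²θ/sin²θ = cos²θ · cot²θ = LHS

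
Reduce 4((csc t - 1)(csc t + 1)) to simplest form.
4((csc t - 1)(csc t + 1)) = 4(cot²t) (using Diff. of squares)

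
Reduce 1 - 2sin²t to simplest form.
1 - 2sin²t = cos(2t) (using Double angle)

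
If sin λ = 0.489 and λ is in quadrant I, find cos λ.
cos λ = 0.8723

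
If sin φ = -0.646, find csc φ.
csc φ = 1/sin φ = -1.548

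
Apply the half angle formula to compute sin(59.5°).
sin(59.5°) = √((1 - cos 119°)/2) = 0.8616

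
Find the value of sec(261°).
sec(261°) = -6.392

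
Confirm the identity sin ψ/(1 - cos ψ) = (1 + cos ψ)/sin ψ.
LHS = sin ψ(1 + cos ψ) / ((1 - cos ψ)(1 + cos ψ)) = sin ψ(1 + cos ψ) / (1 - cos²ψ) = sin ψ(1 + cos ψ) / sin²ψ = (1 + cos ψ)/sin ψ = RHS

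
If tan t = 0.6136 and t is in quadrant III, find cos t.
cos t = -0.8523 (using tan²t + 1 = sec²t)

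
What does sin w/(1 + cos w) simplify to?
sin w/(1 + cos w) = tan(w/2) (using Half angle)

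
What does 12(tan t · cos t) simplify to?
12(tan t · cos t) = 12(sin t) (using Quotient identity)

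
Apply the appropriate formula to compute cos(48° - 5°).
cos(48° - 5°) = cos 48° cos 5° + sin 48° sin 5° = 0.7314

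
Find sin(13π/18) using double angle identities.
sin(13π/18) = 2 sin 13π/36 cos 13π/36 = 0.766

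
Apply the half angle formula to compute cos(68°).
cos(68°) = √((1 + cos 136°)/2) = 0.3746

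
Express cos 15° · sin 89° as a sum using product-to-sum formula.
cos 15° sin 89° = (1/2)[sin(15°+89°) - sin(15°-89°)]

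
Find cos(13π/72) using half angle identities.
cos(13π/72) = √((1 + cos 13π/36)/2) = 0.8434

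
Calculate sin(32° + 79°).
sin(32° + 79°) = sin 32° cos 79° + cos 32° sin 79° = 0.9336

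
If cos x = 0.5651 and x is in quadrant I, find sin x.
sin x = 0.825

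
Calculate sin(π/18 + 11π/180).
sin(π/18 + 11π/180) = sin π/18 cos 11π/180 + cos π/18 sin 11π/180 = 0.3584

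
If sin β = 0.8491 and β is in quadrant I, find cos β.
cos β = 0.5282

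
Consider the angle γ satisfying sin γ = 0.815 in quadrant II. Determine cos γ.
cos γ = ±√(1 - sin²γ) = -0.5795 (negative in QII)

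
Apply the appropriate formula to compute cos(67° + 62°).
cos(67° + 62°) = cos 67° cos 62° - sin 67° sin 62° = -0.6293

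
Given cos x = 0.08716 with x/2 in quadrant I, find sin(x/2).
sin(x/2) = ±√((1 - cos x)/2); positive since x/2 ∈ QI, so sin(x/2) = 0.6756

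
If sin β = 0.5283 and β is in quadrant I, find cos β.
cos β = 0.8491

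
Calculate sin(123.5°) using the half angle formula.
sin(123.5°) = √((1 - cos 247°)/2) = 0.8339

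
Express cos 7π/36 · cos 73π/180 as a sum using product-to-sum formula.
cos 7π/36 cos 73π/180 = (1/2)[cos(7π/36-73π/180) + cos(7π/36+73π/180)]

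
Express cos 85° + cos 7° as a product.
cos 85° + cos 7° = 2 cos(46°) cos(39°)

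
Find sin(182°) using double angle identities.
sin(182°) = 2 sin 91° cos 91° = -0.0349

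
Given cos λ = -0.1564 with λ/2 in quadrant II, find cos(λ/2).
cos(λ/2) = ±√((1 + cos λ)/2); negative since λ/2 ∈ QII, so cos(λ/2) = -0.6495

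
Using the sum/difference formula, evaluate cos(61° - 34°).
cos(61° - 34°) = cos 61° cos 34° + sin 61° sin 34° = 0.891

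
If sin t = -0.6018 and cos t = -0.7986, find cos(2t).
cos(2t) = cos²t - sin²t = 0.2756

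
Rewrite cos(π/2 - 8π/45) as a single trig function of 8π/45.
cos(π/2 - 8π/45) = sin(8π/45)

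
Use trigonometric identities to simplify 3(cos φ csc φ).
3(cos φ csc φ) = 3(cot φ) (using Reciprocal + quotient)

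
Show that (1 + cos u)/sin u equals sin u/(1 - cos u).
RHS = sin u(1 + cos u) / ((1 - cos u)(1 + cos u)) = sin u(1 + cos u) / (1 - cos²u) = sin u(1 + cos u) / sin²u = (1 + cos u)/sin u = LHS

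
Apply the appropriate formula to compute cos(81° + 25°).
cos(81° + 25°) = cos 81° cos 25° - sin 81° sin 25° = -0.2756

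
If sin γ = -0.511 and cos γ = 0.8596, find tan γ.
tan γ = sin γ / cos γ = -0.5945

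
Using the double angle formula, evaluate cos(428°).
cos(428°) = cos²214° - sin²214° = 0.3746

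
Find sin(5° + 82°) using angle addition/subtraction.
sin(5° + 82°) = sin 5° cos 82° + cos 5° sin 82° = 0.9986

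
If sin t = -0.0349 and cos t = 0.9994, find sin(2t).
sin(2t) = 2 sin t cos t = -0.06976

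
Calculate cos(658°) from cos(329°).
cos(658°) = 1 - 2sin²329° = 0.4695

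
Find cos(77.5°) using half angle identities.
cos(77.5°) = √((1 + cos 155°)/2) = 0.2164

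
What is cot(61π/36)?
cot(61π/36) = -0.7002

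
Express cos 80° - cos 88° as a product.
cos 80° - cos 88° = -2 sin(84°) sin(-4°)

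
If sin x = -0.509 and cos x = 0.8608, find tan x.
tan x = sin x / cos x = -0.5913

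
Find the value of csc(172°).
csc(172°) = 7.185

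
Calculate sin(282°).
sin(282°) = -0.9781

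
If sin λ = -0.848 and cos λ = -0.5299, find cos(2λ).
cos(2λ) = cos²λ - sin²λ = -0.4383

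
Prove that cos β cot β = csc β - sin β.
RHS = 1/sin β - sin β = (1 - sin²β)/sin β = cos²β/sin β = cos β · (cos β/sin β) = cos β cot β = LHS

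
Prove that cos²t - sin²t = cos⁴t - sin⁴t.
RHS = (cos²t - sin²t)(cos²t + sin²t) = (cos²t - sin²t) · 1 = cos²t - sin²t = LHS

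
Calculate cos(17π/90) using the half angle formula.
cos(17π/90) = √((1 + cos 17π/45)/2) = 0.829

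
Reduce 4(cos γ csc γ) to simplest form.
4(cos γ csc γ) = 4(cot γ) (using Reciprocal + quotient)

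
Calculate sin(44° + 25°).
sin(44° + 25°) = sin 44° cos 25° + cos 44° sin 25° = 0.9336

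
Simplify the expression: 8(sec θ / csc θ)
8(sec θ / csc θ) = 8(tan θ) (using Reciprocal identities)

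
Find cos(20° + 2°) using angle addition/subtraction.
cos(20° + 2°) = cos 20° cos 2° - sin 20° sin 2° = 0.9272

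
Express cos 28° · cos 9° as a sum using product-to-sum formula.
cos 28° cos 9° = (1/2)[cos(28°-9°) + cos(28°+9°)]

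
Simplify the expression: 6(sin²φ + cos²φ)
6(sin²φ + cos²φ) = 6 (using Pythagorean identity)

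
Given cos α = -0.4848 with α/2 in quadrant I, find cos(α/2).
cos(α/2) = ±√((1 + cos α)/2); positive since α/2 ∈ QI, so cos(α/2) = 0.5075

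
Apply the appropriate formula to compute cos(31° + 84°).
cos(31° + 84°) = cos 31° cos 84° - sin 31° sin 84° = -0.4226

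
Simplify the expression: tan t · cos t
tan t · cos t = sin t (using Quotient identity)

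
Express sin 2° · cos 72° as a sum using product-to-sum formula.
sin 2° cos 72° = (1/2)[sin(2°+72°) + sin(2°-72°)]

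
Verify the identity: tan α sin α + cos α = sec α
LHS = sin²α/cos α + cos α = (sin²α + cos²α)/cos α = 1/cos α = sec α = RHS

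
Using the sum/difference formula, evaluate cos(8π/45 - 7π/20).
cos(8π/45 - 7π/20) = cos 8π/45 cos 7π/20 + sin 8π/45 sin 7π/20 = 0.8572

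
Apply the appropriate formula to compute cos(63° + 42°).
cos(63° + 42°) = cos 63° cos 42° - sin 63° sin 42° = -(√6-√2)/4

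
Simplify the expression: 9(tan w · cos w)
9(tan w · cos w) = 9(sin w) (using Quotient identity)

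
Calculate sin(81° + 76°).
sin(81° + 76°) = sin 81° cos 76° + cos 81° sin 76° = 0.3907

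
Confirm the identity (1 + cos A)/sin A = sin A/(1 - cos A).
RHS = sin A(1 + cos A) / ((1 - cos A)(1 + cos A)) = sin A(1 + cos A) / (1 - cos²A) = sin A(1 + cos A) / sin²A = (1 + cos A)/sin A = LHS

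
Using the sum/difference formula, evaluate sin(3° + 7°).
sin(3° + 7°) = sin 3° cos 7° + cos 3° sin 7° = 0.1736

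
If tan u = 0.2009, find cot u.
cot u = 1/tan u = 4.978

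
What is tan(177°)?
tan(177°) = -0.05241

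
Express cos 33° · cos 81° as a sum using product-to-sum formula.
cos 33° cos 81° = (1/2)[cos(33°-81°) + cos(33°+81°)]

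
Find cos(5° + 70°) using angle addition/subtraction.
cos(5° + 70°) = cos 5° cos 70° - sin 5° sin 70° = (√6-√2)/4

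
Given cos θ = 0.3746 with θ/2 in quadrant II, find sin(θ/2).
sin(θ/2) = ±√((1 - cos θ)/2); positive since θ/2 ∈ QII, so sin(θ/2) = 0.5592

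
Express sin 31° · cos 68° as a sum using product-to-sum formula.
sin 31° cos 68° = (1/2)[sin(31°+68°) + sin(31°-68°)]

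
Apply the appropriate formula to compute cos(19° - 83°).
cos(19° - 83°) = cos 19° cos 83° + sin 19° sin 83° = 0.4384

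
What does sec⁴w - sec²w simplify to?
sec⁴w - sec²w = tan⁴w + tan²w (using Pythagorean)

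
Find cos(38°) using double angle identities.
cos(38°) = cos²19° - sin²19° = 0.788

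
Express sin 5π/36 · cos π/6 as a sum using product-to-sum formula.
sin 5π/36 cos π/6 = (1/2)[sin(5π/36+π/6) + sin(5π/36-π/6)]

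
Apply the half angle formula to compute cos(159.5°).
cos(159.5°) = -√((1 + cos 319°)/2) = -0.9367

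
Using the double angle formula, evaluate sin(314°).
sin(314°) = 2 sin 157° cos 157° = -0.7193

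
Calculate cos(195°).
cos(195°) = -(√6+√2)/4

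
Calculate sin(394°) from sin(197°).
sin(394°) = 2 sin 197° cos 197° = 0.5592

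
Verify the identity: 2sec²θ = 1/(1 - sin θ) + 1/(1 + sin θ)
RHS = [(1 + sin θ) + (1 - sin θ)] / [(1 - sin θ)(1 + sin θ)] = 2/(1 - sin²θ) = 2/cos²θ = 2sec²θ = LHS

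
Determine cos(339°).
cos(339°) = 0.9336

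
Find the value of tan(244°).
tan(244°) = 2.05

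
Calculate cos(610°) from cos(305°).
cos(610°) = cos²305° - sin²305° = -0.342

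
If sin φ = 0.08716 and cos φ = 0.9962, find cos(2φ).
cos(2φ) = cos²φ - sin²φ = 0.9848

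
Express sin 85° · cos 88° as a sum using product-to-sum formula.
sin 85° cos 88° = (1/2)[sin(85°+88°) + sin(85°-88°)]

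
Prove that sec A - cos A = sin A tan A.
LHS = 1/cos A - cos A = (1 - cos²A)/cos A = sin²A/cos A = sin A · (sin A/cos A) = sin A tan A = RHS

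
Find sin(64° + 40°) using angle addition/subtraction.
sin(64° + 40°) = sin 64° cos 40° + cos 64° sin 40° = 0.9703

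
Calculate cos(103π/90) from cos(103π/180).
cos(103π/90) = cos²103π/180 - sin²103π/180 = -0.8988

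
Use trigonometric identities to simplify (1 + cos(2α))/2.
(1 + cos(2α))/2 = cos²α (using Power reduction)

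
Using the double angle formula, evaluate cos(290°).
cos(290°) = cos²145° - sin²145° = 0.342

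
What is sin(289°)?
sin(289°) = -0.9455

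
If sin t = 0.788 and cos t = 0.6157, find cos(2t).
cos(2t) = cos²t - sin²t = -0.2419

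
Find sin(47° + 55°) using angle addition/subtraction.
sin(47° + 55°) = sin 47° cos 55° + cos 47° sin 55° = 0.9781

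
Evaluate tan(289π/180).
tan(289π/180) = -2.904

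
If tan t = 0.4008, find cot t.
cot t = 1/tan t = 2.495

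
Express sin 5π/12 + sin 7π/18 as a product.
sin 5π/12 + sin 7π/18 = 2 sin(29π/72) cos(π/72)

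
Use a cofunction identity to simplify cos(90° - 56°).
cos(90° - 56°) = sin(56°)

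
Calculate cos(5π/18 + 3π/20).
cos(5π/18 + 3π/20) = cos 5π/18 cos 3π/20 - sin 5π/18 sin 3π/20 = 0.225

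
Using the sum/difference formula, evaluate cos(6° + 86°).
cos(6° + 86°) = cos 6° cos 86° - sin 6° sin 86° = -0.0349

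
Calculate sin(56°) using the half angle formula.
sin(56°) = √((1 - cos 112°)/2) = 0.829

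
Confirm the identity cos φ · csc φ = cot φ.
LHS = cos φ · (1/sin φ) = cos φ/sin φ = cot φ = RHS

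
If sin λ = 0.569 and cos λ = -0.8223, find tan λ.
tan λ = sin λ / cos λ = -0.692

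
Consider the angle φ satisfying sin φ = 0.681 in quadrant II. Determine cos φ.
cos φ = ±√(1 - sin²φ) = -0.7323 (negative in QII)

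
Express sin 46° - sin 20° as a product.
sin 46° - sin 20° = 2 cos(33°) sin(13°)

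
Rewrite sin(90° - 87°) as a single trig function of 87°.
sin(90° - 87°) = cos(87°)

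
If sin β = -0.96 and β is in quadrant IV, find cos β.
cos β = 0.28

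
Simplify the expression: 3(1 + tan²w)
3(1 + tan²w) = 3(sec²w) (using Pythagorean identity)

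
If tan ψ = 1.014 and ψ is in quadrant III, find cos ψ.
cos ψ = -0.7022 (using tan²ψ + 1 = sec²ψ)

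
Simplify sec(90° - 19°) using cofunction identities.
sec(90° - 19°) = csc(19°)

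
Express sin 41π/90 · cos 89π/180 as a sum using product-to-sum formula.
sin 41π/90 cos 89π/180 = (1/2)[sin(41π/90+89π/180) + sin(41π/90-89π/180)]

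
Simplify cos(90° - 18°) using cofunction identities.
cos(90° - 18°) = sin(18°)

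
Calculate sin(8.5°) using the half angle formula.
sin(8.5°) = √((1 - cos 17°)/2) = 0.1478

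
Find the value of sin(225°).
sin(225°) = -√2/2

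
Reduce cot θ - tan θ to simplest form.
cot θ - tan θ = 2 cot(2θ) (using Double angle)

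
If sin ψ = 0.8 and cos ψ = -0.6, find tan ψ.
tan ψ = sin ψ / cos ψ = -1.333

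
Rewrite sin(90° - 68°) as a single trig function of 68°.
sin(90° - 68°) = cos(68°)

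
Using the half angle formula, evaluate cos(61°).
cos(61°) = √((1 + cos 122°)/2) = 0.4848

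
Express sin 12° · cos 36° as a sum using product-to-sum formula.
sin 12° cos 36° = (1/2)[sin(12°+36°) + sin(12°-36°)]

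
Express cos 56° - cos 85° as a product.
cos 56° - cos 85° = -2 sin(70.5°) sin(-14.5°)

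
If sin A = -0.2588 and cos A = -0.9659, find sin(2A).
sin(2A) = 2 sin A cos A = 0.4999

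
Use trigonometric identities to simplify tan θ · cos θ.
tan θ · cos θ = sin θ (using Quotient identity)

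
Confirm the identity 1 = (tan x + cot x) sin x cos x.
RHS = (sin x/cos x + cos x/sin x) sin x cos x = ((sin²x + cos²x)/(sin x cos x)) · sin x cos x = sin²x + cos²x = 1 = LHS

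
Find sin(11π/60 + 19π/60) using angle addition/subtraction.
sin(11π/60 + 19π/60) = sin 11π/60 cos 19π/60 + cos 11π/60 sin 19π/60 = 1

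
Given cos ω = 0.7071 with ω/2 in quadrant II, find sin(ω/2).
sin(ω/2) = ±√((1 - cos ω)/2); positive since ω/2 ∈ QII, so sin(ω/2) = 0.3827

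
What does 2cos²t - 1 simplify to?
2cos²t - 1 = cos(2t) (using Double angle)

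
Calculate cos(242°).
cos(242°) = -0.4695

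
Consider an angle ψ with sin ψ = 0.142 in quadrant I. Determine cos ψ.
cos ψ = √(1 - sin²ψ) = 0.9899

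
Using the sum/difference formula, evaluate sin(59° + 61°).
sin(59° + 61°) = sin 59° cos 61° + cos 59° sin 61° = √3/2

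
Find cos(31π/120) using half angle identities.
cos(31π/120) = √((1 + cos 31π/60)/2) = 0.6884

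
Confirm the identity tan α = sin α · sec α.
RHS = sin α · (1/cos α) = sin α/cos α = tan α = LHS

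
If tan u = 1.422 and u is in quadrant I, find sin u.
sin u = 0.818 (using tan²u + 1 = sec²u)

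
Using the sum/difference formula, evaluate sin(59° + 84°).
sin(59° + 84°) = sin 59° cos 84° + cos 59° sin 84° = 0.6018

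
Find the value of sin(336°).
sin(336°) = -0.4067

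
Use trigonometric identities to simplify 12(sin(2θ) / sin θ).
12(sin(2θ) / sin θ) = 12(2 cos θ) (using Double angle)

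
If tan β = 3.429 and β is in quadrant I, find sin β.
sin β = 0.96 (using tan²β + 1 = sec²β)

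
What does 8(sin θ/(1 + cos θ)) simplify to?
8(sin θ/(1 + cos θ)) = 8(tan(θ/2)) (using Half angle)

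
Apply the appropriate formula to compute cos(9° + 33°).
cos(9° + 33°) = cos 9° cos 33° - sin 9° sin 33° = 0.7431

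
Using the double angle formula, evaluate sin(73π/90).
sin(73π/90) = 2 sin 73π/180 cos 73π/180 = 0.5592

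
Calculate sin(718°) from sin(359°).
sin(718°) = 2 sin 359° cos 359° = -0.0349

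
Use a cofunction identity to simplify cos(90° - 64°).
cos(90° - 64°) = sin(64°)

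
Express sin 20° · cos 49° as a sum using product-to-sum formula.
sin 20° cos 49° = (1/2)[sin(20°+49°) + sin(20°-49°)]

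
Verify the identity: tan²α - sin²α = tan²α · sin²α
LHS = sin²α/cos²α - sin²α = sin²α(1/cos²α - 1) = sin²α · (1 - cos²α)/cos²α = sin²α · sin²α/cos²α = sin²α · tan²α = RHS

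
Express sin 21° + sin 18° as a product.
sin 21° + sin 18° = 2 sin(19.5°) cos(1.5°)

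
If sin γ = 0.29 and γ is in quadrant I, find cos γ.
cos γ = 0.957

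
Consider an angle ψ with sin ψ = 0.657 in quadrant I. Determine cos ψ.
cos ψ = √(1 - sin²ψ) = 0.7539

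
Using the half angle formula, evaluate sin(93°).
sin(93°) = √((1 - cos 186°)/2) = 0.9986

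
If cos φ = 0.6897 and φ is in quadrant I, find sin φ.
sin φ = 0.7241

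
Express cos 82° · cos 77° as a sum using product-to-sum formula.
cos 82° cos 77° = (1/2)[cos(82°-77°) + cos(82°+77°)]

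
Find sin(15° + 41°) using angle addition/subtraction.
sin(15° + 41°) = sin 15° cos 41° + cos 15° sin 41° = 0.829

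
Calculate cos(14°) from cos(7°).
cos(14°) = cos²7° - sin²7° = 0.9703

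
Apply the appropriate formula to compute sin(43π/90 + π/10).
sin(43π/90 + π/10) = sin 43π/90 cos π/10 + cos 43π/90 sin π/10 = 0.9703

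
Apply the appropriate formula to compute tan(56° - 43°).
tan(56° - 43°) = (tan 56° - tan 43°)/(1 + tan 56° tan 43°) = 0.2309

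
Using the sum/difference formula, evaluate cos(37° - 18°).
cos(37° - 18°) = cos 37° cos 18° + sin 37° sin 18° = 0.9455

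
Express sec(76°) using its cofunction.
sec(76°) = csc(90° - 76°) = csc(14°)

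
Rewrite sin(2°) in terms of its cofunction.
sin(2°) = cos(90° - 2°) = cos(88°)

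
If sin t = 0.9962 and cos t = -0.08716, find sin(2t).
sin(2t) = 2 sin t cos t = -0.1737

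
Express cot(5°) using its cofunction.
cot(5°) = tan(90° - 5°) = tan(85°)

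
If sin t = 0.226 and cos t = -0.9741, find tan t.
tan t = sin t / cos t = -0.232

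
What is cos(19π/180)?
cos(19π/180) = 0.9455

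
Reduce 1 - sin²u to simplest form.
1 - sin²u = cos²u (using Pythagorean identity)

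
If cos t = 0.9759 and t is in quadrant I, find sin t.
sin t = 0.2182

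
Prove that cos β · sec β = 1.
LHS = cos β · (1/cos β) = 1 = RHS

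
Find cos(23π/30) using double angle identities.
cos(23π/30) = cos²23π/60 - sin²23π/60 = -0.7431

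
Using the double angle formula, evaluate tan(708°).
tan(708°) = 2 tan 354° / (1 - tan²354°) = -0.2126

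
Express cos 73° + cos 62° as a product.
cos 73° + cos 62° = 2 cos(67.5°) cos(5.5°)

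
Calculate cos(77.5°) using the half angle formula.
cos(77.5°) = √((1 + cos 155°)/2) = 0.2164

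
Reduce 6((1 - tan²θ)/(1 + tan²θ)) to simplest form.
6((1 - tan²θ)/(1 + tan²θ)) = 6(cos(2θ)) (using Double angle)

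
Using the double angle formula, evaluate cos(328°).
cos(328°) = cos²164° - sin²164° = 0.848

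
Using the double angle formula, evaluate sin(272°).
sin(272°) = 2 sin 136° cos 136° = -0.9994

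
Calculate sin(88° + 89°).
sin(88° + 89°) = sin 88° cos 89° + cos 88° sin 89° = 0.05234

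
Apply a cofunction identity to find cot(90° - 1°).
cot(90° - 1°) = tan(1°) = 0.01746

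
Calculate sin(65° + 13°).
sin(65° + 13°) = sin 65° cos 13° + cos 65° sin 13° = 0.9781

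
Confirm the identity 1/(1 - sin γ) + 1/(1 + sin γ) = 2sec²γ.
LHS = [(1 + sin γ) + (1 - sin γ)] / [(1 - sin γ)(1 + sin γ)] = 2/(1 - sin²γ) = 2/cos²γ = 2sec²γ = RHS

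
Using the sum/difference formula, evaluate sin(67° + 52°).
sin(67° + 52°) = sin 67° cos 52° + cos 67° sin 52° = 0.8746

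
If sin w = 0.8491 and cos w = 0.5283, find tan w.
tan w = sin w / cos w = 1.607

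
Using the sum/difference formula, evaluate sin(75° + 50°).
sin(75° + 50°) = sin 75° cos 50° + cos 75° sin 50° = 0.8192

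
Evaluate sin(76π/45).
sin(76π/45) = -0.829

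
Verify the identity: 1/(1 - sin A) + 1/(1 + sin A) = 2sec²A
LHS = [(1 + sin A) + (1 - sin A)] / [(1 - sin A)(1 + sin A)] = 2/(1 - sin²A) = 2/cos²A = 2sec²A = RHS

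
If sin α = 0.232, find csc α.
csc α = 1/sin α = 4.31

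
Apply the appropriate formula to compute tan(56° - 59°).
tan(56° - 59°) = (tan 56° - tan 59°)/(1 + tan 56° tan 59°) = -0.05241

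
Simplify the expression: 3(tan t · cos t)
3(tan t · cos t) = 3(sin t) (using Quotient identity)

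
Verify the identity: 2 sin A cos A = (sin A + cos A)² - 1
RHS = sin²A + 2 sin A cos A + cos²A - 1 = (sin²A + cos²A) + 2 sin A cos A - 1 = 1 + 2 sin A cos A - 1 = 2 sin A cos A = LHS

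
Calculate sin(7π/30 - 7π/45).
sin(7π/30 - 7π/45) = sin 7π/30 cos 7π/45 - cos 7π/30 sin 7π/45 = 0.2419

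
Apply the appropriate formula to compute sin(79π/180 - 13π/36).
sin(79π/180 - 13π/36) = sin 79π/180 cos 13π/36 - cos 79π/180 sin 13π/36 = 0.2419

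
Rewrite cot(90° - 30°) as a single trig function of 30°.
cot(90° - 30°) = tan(30°)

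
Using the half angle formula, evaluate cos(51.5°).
cos(51.5°) = √((1 + cos 103°)/2) = 0.6225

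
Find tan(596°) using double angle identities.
tan(596°) = 2 tan 298° / (1 - tan²298°) = 1.483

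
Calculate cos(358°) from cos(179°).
cos(358°) = 1 - 2sin²179° = 0.9994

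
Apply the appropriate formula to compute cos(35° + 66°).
cos(35° + 66°) = cos 35° cos 66° - sin 35° sin 66° = -0.1908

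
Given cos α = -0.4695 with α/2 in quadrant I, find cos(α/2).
cos(α/2) = ±√((1 + cos α)/2); positive since α/2 ∈ QI, so cos(α/2) = 0.515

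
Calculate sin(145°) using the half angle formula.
sin(145°) = √((1 - cos 290°)/2) = 0.5736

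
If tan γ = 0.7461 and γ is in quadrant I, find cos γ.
cos γ = 0.8015 (using tan²γ + 1 = sec²γ)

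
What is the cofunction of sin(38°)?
sin(38°) = cos(90° - 38°) = cos(52°)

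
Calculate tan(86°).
tan(86°) = 14.3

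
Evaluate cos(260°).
cos(260°) = -0.1736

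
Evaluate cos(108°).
cos(108°) = -0.309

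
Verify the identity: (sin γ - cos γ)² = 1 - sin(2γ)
LHS = sin²γ - 2 sin γ cos γ + cos²γ = (sin²γ + cos²γ) - 2 sin γ cos γ = 1 - sin(2γ) = RHS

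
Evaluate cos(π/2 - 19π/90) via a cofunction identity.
cos(π/2 - 19π/90) = sin(19π/90) = 0.6157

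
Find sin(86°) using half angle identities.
sin(86°) = √((1 - cos 172°)/2) = 0.9976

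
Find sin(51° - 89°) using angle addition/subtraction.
sin(51° - 89°) = sin 51° cos 89° - cos 51° sin 89° = -0.6157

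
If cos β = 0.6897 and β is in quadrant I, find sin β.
sin β = 0.7241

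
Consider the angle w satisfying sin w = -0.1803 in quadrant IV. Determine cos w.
cos w = √(1 - sin²w) = 0.9836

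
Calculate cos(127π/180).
cos(127π/180) = -0.6018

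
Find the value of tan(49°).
tan(49°) = 1.15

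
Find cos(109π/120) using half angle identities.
cos(109π/120) = -√((1 + cos 109π/60)/2) = -0.9588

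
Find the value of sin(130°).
sin(130°) = 0.766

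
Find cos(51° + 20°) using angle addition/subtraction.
cos(51° + 20°) = cos 51° cos 20° - sin 51° sin 20° = 0.3256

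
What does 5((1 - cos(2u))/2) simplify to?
5((1 - cos(2u))/2) = 5(sin²u) (using Power reduction)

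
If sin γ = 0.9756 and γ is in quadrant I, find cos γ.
cos γ = 0.2196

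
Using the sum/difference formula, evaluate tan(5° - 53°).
tan(5° - 53°) = (tan 5° - tan 53°)/(1 + tan 5° tan 53°) = -1.111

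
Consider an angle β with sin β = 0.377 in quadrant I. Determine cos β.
cos β = √(1 - sin²β) = 0.9262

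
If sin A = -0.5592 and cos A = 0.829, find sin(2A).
sin(2A) = 2 sin A cos A = -0.9272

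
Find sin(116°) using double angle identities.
sin(116°) = 2 sin 58° cos 58° = 0.8988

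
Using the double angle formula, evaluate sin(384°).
sin(384°) = 2 sin 192° cos 192° = 0.4067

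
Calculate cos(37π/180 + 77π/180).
cos(37π/180 + 77π/180) = cos 37π/180 cos 77π/180 - sin 37π/180 sin 77π/180 = -0.4067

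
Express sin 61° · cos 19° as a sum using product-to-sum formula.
sin 61° cos 19° = (1/2)[sin(61°+19°) + sin(61°-19°)]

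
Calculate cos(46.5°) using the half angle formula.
cos(46.5°) = √((1 + cos 93°)/2) = 0.6884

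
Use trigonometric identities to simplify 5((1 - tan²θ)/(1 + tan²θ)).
5((1 - tan²θ)/(1 + tan²θ)) = 5(cos(2θ)) (using Double angle)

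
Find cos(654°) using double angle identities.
cos(654°) = cos²327° - sin²327° = 0.4067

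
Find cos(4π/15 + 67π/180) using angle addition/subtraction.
cos(4π/15 + 67π/180) = cos 4π/15 cos 67π/180 - sin 4π/15 sin 67π/180 = -0.4226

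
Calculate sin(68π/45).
sin(68π/45) = -0.9994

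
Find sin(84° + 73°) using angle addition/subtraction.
sin(84° + 73°) = sin 84° cos 73° + cos 84° sin 73° = 0.3907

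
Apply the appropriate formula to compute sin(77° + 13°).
sin(77° + 13°) = sin 77° cos 13° + cos 77° sin 13° = 1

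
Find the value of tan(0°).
tan(0°) = 0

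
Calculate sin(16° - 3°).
sin(16° - 3°) = sin 16° cos 3° - cos 16° sin 3° = 0.225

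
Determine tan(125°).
tan(125°) = -1.428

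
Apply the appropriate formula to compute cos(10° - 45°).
cos(10° - 45°) = cos 10° cos 45° + sin 10° sin 45° = 0.8192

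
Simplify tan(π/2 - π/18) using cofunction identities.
tan(π/2 - π/18) = cot(π/18)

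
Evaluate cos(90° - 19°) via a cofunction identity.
cos(90° - 19°) = sin(19°) = 0.3256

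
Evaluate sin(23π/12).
sin(23π/12) = -(√6-√2)/4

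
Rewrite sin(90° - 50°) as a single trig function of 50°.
sin(90° - 50°) = cos(50°)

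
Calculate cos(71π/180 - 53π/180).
cos(71π/180 - 53π/180) = cos 71π/180 cos 53π/180 + sin 71π/180 sin 53π/180 = 0.9511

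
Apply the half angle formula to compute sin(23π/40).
sin(23π/40) = √((1 - cos 23π/20)/2) = 0.9724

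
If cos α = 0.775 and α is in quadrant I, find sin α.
sin α = 0.632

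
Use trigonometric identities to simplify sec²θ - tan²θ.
sec²θ - tan²θ = 1 (using Pythagorean identity)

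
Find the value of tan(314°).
tan(314°) = -1.036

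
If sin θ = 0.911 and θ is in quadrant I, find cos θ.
cos θ = 0.4124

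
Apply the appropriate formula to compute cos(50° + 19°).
cos(50° + 19°) = cos 50° cos 19° - sin 50° sin 19° = 0.3584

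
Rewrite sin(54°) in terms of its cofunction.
sin(54°) = cos(90° - 54°) = cos(36°)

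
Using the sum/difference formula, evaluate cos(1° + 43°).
cos(1° + 43°) = cos 1° cos 43° - sin 1° sin 43° = 0.7193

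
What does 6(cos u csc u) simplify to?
6(cos u csc u) = 6(cot u) (using Reciprocal + quotient)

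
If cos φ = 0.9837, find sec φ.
sec φ = 1/cos φ = 1.017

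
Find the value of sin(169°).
sin(169°) = 0.1908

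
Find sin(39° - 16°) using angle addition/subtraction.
sin(39° - 16°) = sin 39° cos 16° - cos 39° sin 16° = 0.3907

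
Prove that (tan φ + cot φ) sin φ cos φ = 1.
LHS = (sin φ/cos φ + cos φ/sin φ) sin φ cos φ = ((sin²φ + cos²φ)/(sin φ cos φ)) · sin φ cos φ = sin²φ + cos²φ = 1 = RHS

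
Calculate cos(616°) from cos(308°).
cos(616°) = cos²308° - sin²308° = -0.2419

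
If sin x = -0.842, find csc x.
csc x = 1/sin x = -1.188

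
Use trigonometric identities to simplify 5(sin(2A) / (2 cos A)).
5(sin(2A) / (2 cos A)) = 5(sin A) (using Double angle)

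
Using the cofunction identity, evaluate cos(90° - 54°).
cos(90° - 54°) = sin(54°) = 0.809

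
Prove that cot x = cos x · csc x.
RHS = cos x · (1/sin x) = cos x/sin x = cot x = LHS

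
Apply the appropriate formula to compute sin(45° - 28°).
sin(45° - 28°) = sin 45° cos 28° - cos 45° sin 28° = 0.2924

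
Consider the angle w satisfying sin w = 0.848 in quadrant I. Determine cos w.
cos w = √(1 - sin²w) = 0.53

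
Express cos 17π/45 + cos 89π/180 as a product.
cos 17π/45 + cos 89π/180 = 2 cos(157π/360) cos(-7π/120)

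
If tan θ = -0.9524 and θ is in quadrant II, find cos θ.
cos θ = -0.7241 (using tan²θ + 1 = sec²θ)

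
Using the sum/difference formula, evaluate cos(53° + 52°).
cos(53° + 52°) = cos 53° cos 52° - sin 53° sin 52° = -(√6-√2)/4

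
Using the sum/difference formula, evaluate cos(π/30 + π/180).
cos(π/30 + π/180) = cos π/30 cos π/180 - sin π/30 sin π/180 = 0.9925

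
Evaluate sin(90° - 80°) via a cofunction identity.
sin(90° - 80°) = cos(80°) = 0.1736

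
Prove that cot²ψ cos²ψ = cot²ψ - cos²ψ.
RHS = cos²ψ/sin²ψ - cos²ψ = cos²ψ(1/sin²ψ - 1) = cos²ψ · (1 - sin²ψ)/sin²ψ = cos²ψ · cos²ψ/sin²ψ = cos²ψ · cot²ψ = LHS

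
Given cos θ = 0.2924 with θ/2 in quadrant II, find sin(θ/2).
sin(θ/2) = ±√((1 - cos θ)/2); positive since θ/2 ∈ QII, so sin(θ/2) = 0.5948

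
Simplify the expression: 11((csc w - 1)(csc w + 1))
11((csc w - 1)(csc w + 1)) = 11(cot²w) (using Diff. of squares)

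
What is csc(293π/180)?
csc(293π/180) = -1.086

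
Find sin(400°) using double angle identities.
sin(400°) = 2 sin 200° cos 200° = 0.6428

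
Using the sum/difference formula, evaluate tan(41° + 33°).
tan(41° + 33°) = (tan 41° + tan 33°)/(1 - tan 41° tan 33°) = 3.487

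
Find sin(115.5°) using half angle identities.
sin(115.5°) = √((1 - cos 231°)/2) = 0.9026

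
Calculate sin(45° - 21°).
sin(45° - 21°) = sin 45° cos 21° - cos 45° sin 21° = 0.4067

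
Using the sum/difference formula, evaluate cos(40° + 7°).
cos(40° + 7°) = cos 40° cos 7° - sin 40° sin 7° = 0.682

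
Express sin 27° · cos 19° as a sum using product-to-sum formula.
sin 27° cos 19° = (1/2)[sin(27°+19°) + sin(27°-19°)]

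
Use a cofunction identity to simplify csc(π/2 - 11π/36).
csc(π/2 - 11π/36) = sec(11π/36)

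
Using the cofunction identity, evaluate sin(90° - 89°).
sin(90° - 89°) = cos(89°) = 0.01745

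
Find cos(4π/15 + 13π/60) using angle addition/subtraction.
cos(4π/15 + 13π/60) = cos 4π/15 cos 13π/60 - sin 4π/15 sin 13π/60 = 0.05234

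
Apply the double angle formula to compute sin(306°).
sin(306°) = 2 sin 153° cos 153° = -0.809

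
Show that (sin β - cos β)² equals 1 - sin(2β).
LHS = sin²β - 2 sin β cos β + cos²β = (sin²β + cos²β) - 2 sin β cos β = 1 - sin(2β) = RHS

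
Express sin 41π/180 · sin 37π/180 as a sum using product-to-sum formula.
sin 41π/180 sin 37π/180 = (1/2)[cos(41π/180-37π/180) - cos(41π/180+37π/180)]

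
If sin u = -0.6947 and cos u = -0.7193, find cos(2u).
cos(2u) = cos²u - sin²u = 0.03478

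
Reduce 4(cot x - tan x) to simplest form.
4(cot x - tan x) = 4(2 cot(2x)) (using Double angle)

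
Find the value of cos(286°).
cos(286°) = 0.2756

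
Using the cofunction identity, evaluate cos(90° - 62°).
cos(90° - 62°) = sin(62°) = 0.8829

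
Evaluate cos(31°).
cos(31°) = 0.8572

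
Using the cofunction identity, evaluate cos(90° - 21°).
cos(90° - 21°) = sin(21°) = 0.3584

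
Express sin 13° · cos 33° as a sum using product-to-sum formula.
sin 13° cos 33° = (1/2)[sin(13°+33°) + sin(13°-33°)]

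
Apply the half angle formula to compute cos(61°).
cos(61°) = √((1 + cos 122°)/2) = 0.4848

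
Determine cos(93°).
cos(93°) = -0.05234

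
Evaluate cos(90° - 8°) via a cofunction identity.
cos(90° - 8°) = sin(8°) = 0.1392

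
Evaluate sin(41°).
sin(41°) = 0.6561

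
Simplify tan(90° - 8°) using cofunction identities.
tan(90° - 8°) = cot(8°)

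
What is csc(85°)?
csc(85°) = 1.004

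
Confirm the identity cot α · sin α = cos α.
LHS = (cos α/sin α) · sin α = cos α = RHS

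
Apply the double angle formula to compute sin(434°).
sin(434°) = 2 sin 217° cos 217° = 0.9613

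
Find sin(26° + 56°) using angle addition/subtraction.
sin(26° + 56°) = sin 26° cos 56° + cos 26° sin 56° = 0.9903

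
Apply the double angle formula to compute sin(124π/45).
sin(124π/45) = 2 sin 62π/45 cos 62π/45 = 0.6947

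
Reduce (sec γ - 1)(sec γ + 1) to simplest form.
(sec γ - 1)(sec γ + 1) = tan²γ (using Diff. of squares)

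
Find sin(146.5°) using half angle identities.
sin(146.5°) = √((1 - cos 293°)/2) = 0.5519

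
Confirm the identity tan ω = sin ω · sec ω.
RHS = sin ω · (1/cos ω) = sin ω/cos ω = tan ω = LHS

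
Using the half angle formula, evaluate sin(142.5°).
sin(142.5°) = √((1 - cos 285°)/2) = 0.6088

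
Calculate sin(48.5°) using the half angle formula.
sin(48.5°) = √((1 - cos 97°)/2) = 0.749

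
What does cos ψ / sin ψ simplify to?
cos ψ / sin ψ = cot ψ (using Quotient identity)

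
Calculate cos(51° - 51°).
cos(51° - 51°) = cos 51° cos 51° + sin 51° sin 51° = 1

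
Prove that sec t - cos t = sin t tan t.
LHS = 1/cos t - cos t = (1 - cos²t)/cos t = sin²t/cos t = sin t · (sin t/cos t) = sin t tan t = RHS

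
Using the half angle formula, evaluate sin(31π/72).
sin(31π/72) = √((1 - cos 31π/36)/2) = 0.9763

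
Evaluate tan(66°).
tan(66°) = 2.246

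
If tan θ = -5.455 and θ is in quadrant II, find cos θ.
cos θ = -0.1803 (using tan²θ + 1 = sec²θ)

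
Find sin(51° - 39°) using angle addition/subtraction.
sin(51° - 39°) = sin 51° cos 39° - cos 51° sin 39° = 0.2079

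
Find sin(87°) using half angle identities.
sin(87°) = √((1 - cos 174°)/2) = 0.9986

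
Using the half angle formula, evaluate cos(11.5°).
cos(11.5°) = √((1 + cos 23°)/2) = 0.9799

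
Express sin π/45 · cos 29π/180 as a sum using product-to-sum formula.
sin π/45 cos 29π/180 = (1/2)[sin(π/45+29π/180) + sin(π/45-29π/180)]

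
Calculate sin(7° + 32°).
sin(7° + 32°) = sin 7° cos 32° + cos 7° sin 32° = 0.6293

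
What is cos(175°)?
cos(175°) = -0.9962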